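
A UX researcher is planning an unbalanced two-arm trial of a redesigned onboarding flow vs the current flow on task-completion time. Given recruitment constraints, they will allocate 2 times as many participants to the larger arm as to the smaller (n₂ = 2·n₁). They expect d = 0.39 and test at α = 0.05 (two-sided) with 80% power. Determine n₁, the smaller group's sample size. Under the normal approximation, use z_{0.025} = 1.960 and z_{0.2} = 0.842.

With allocation ratio k = n₂/n₁ = 2, Var(x̄₁−x̄₂) = σ²(1/n₁ + 1/(k·n₁)) = σ²·(k+1)/(k·n₁).
So n₁ = (1 + 1/k)·((z_{α/2} + z_β)/d)² = 1.500 × (2.802/0.39)².
n₁ = 1.500 × 51.62 = 77.4.
Round up: n₁ = 78, giving n₂ = 2 × 78 = 156.

n₁ = 78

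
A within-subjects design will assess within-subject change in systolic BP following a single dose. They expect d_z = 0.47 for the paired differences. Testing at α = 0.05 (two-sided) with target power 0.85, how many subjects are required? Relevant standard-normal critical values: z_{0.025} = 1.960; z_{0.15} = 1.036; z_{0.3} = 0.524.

For a paired (one-sample on differences) test: n = ((z_{α/2} + z_β) / d)².
z_{α/2} + z_β = 1.960 + 1.036 = 2.996.
n = (2.996 / 0.47)² = 6.374² = 40.63.
Round up.

n = 41 pairs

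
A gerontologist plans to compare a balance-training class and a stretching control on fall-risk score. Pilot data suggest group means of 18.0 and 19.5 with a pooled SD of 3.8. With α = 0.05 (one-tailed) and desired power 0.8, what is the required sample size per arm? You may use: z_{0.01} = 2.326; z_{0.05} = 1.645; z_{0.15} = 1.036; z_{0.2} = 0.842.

n = 80 per group

Cohen's d = |M₁ − M₂| / SD_pooled = |18.0 − 19.5| / 3.8 = 1.5 / 3.8 = 0.395.
For two independent groups with equal n: n = 2·((z_{α} + z_β) / d)².
z_{α} + z_β = 1.645 + 0.842 = 2.487.
n = 2 × (2.487 / 0.395)² = 2 × 6.296² = 2 × 39.64 = 79.3.
Round up to the next whole participant.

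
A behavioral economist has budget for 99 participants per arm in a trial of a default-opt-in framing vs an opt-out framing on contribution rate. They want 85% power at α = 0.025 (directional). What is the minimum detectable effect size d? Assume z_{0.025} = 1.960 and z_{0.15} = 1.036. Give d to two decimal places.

For two independent groups of n = 99 each: d_min = (z_{α} + z_β)·√(2/n).
z-sum = 1.960 + 1.036 = 2.996.
d_min = 2.996 × √(2/99) = 2.996 × 0.1421 = 0.426.

d_min ≈ 0.43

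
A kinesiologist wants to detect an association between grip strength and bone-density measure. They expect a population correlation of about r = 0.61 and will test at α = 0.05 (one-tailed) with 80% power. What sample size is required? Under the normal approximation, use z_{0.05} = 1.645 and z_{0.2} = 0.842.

Fisher's z: C = ½·ln((1+r)/(1−r)) = ½·ln(4.1282) = 0.7089.
n = ((z_{α} + z_β)/C)² + 3.
(1.645 + 0.842) / 0.7089 = 2.487 / 0.7089 = 3.508.
n = 3.508² + 3 = 12.31 + 3 = 15.3.
Round up.

n = 16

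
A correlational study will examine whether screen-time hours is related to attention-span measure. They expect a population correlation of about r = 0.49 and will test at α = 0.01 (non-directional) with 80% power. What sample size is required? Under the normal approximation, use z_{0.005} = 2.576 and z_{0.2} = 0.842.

Fisher's z: C = ½·ln((1+r)/(1−r)) = ½·ln(2.9216) = 0.5361.
n = ((z_{α/2} + z_β)/C)² + 3.
(2.576 + 0.842) / 0.5361 = 3.418 / 0.5361 = 6.376.
n = 6.376² + 3 = 40.65 + 3 = 43.6.
Round up.

n = 44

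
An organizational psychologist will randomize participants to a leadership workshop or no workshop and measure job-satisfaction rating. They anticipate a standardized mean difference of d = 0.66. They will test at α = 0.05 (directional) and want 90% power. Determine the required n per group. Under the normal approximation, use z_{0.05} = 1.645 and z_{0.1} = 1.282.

n = 40 per group

For two independent groups with equal n: n = 2·((z_{α} + z_β) / d)².
z_{α} + z_β = 1.645 + 1.282 = 2.927.
n = 2 × (2.927 / 0.66)² = 2 × 4.435² = 2 × 19.67 = 39.3.
Round up to the next whole participant.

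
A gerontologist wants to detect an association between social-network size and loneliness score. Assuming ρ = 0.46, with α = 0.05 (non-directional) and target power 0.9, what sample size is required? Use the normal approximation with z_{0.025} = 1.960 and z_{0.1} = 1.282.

Fisher's z: C = ½·ln((1+r)/(1−r)) = ½·ln(2.7037) = 0.4973.
n = ((z_{α/2} + z_β)/C)² + 3.
(1.960 + 1.282) / 0.4973 = 3.242 / 0.4973 = 6.519.
n = 6.519² + 3 = 42.50 + 3 = 45.5.
Round up.

n = 46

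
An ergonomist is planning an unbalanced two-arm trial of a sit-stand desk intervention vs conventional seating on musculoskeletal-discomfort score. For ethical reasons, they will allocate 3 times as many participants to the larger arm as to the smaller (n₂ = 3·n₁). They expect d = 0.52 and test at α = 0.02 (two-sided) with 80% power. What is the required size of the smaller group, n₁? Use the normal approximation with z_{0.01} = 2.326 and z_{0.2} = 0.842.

n₁ = 50

With allocation ratio k = n₂/n₁ = 3, Var(x̄₁−x̄₂) = σ²(1/n₁ + 1/(k·n₁)) = σ²·(k+1)/(k·n₁).
So n₁ = (1 + 1/k)·((z_{α/2} + z_β)/d)² = 1.333 × (3.168/0.52)².
n₁ = 1.333 × 37.12 = 49.5.
Round up: n₁ = 50, giving n₂ = 3 × 50 = 150.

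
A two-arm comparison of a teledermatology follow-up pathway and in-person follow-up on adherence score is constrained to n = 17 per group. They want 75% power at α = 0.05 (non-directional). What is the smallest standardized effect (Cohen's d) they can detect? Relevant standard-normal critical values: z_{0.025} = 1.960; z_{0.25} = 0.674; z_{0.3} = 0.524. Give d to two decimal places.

d_min ≈ 0.90

For two independent groups of n = 17 each: d_min = (z_{α/2} + z_β)·√(2/n).
z-sum = 1.960 + 0.674 = 2.634.
d_min = 2.634 × √(2/17) = 2.634 × 0.3430 = 0.903.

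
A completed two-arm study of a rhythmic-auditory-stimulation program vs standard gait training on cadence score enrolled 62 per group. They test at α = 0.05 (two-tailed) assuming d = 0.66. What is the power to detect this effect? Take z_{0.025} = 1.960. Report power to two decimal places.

For two equal groups, power = Φ(d·√(n/2) − z_{α/2}).
d·√(n/2) = 0.66 × √(62/2) = 0.66 × 5.568 = 3.675.
z_β = 3.675 − 1.960 = 1.715.
Power = Φ(1.715) = 0.957.

power ≈ 0.96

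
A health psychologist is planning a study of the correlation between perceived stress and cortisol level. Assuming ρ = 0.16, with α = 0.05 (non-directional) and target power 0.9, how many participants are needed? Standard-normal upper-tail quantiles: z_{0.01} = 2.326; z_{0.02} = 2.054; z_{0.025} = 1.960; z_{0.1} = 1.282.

Fisher's z: C = ½·ln((1+r)/(1−r)) = ½·ln(1.3810) = 0.1614.
n = ((z_{α/2} + z_β)/C)² + 3.
(1.960 + 1.282) / 0.1614 = 3.242 / 0.1614 = 20.087.
n = 20.087² + 3 = 403.48 + 3 = 406.5.
Round up.

n = 407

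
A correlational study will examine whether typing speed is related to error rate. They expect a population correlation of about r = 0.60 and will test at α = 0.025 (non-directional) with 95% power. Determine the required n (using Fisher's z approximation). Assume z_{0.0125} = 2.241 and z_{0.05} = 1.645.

Fisher's z: C = ½·ln((1+r)/(1−r)) = ½·ln(4.0000) = 0.6931.
n = ((z_{α/2} + z_β)/C)² + 3.
(2.241 + 1.645) / 0.6931 = 3.886 / 0.6931 = 5.607.
n = 5.607² + 3 = 31.44 + 3 = 34.4.
Round up.

n = 35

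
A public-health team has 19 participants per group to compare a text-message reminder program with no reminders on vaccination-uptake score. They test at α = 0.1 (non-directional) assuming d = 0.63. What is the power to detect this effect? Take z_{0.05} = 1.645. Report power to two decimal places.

power ≈ 0.62

For two equal groups, power = Φ(d·√(n/2) − z_{α/2}).
d·√(n/2) = 0.63 × √(19/2) = 0.63 × 3.082 = 1.942.
z_β = 1.942 − 1.645 = 0.297.
Power = Φ(0.297) = 0.617.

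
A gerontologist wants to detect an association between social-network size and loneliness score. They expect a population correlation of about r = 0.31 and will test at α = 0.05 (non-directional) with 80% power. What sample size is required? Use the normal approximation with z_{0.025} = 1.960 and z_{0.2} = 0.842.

Fisher's z: C = ½·ln((1+r)/(1−r)) = ½·ln(1.8986) = 0.3205.
n = ((z_{α/2} + z_β)/C)² + 3.
(1.960 + 0.842) / 0.3205 = 2.802 / 0.3205 = 8.743.
n = 8.743² + 3 = 76.43 + 3 = 79.4.
Round up.

n = 80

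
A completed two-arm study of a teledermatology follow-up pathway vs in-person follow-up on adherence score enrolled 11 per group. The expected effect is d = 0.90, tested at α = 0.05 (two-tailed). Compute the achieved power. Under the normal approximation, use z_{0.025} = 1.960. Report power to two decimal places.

power ≈ 0.56

For two equal groups, power = Φ(d·√(n/2) − z_{α/2}).
d·√(n/2) = 0.90 × √(11/2) = 0.90 × 2.345 = 2.111.
z_β = 2.111 − 1.960 = 0.151.
Power = Φ(0.151) = 0.560.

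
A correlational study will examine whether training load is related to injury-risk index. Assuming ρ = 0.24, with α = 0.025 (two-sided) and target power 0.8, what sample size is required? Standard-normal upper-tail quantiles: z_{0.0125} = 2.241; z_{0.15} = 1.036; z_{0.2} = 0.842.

n = 162

Fisher's z: C = ½·ln((1+r)/(1−r)) = ½·ln(1.6316) = 0.2448.
n = ((z_{α/2} + z_β)/C)² + 3.
(2.241 + 0.842) / 0.2448 = 3.083 / 0.2448 = 12.594.
n = 12.594² + 3 = 158.61 + 3 = 161.6.
Round up.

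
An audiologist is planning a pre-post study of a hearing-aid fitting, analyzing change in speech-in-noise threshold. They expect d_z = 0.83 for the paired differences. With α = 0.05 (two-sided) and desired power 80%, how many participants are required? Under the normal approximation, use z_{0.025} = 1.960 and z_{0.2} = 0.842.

For a paired (one-sample on differences) test: n = ((z_{α/2} + z_β) / d)².
z_{α/2} + z_β = 1.960 + 0.842 = 2.802.
n = (2.802 / 0.83)² = 3.376² = 11.40.
Round up.

n = 12 pairs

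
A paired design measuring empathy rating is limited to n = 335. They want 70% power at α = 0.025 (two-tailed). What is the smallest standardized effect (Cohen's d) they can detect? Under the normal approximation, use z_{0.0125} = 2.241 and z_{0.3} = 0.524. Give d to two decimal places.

d_min ≈ 0.15

For a single sample (or paired design) of n = 335: d_min = (z_{α/2} + z_β)/√n.
z-sum = 2.241 + 0.524 = 2.765.
d_min = 2.765 / √335 = 2.765 / 18.303 = 0.151.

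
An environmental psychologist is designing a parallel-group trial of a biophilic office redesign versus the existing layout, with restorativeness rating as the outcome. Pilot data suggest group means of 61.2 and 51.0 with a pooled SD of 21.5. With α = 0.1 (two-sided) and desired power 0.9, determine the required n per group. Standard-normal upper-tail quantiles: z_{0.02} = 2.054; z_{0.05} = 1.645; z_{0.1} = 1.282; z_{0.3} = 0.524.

Cohen's d = |M₁ − M₂| / SD_pooled = |61.2 − 51.0| / 21.5 = 10.2 / 21.5 = 0.474.
For two independent groups with equal n: n = 2·((z_{α/2} + z_β) / d)².
z_{α/2} + z_β = 1.645 + 1.282 = 2.927.
n = 2 × (2.927 / 0.474)² = 2 × 6.175² = 2 × 38.13 = 76.3.
Round up to the next whole participant.

n = 77 per group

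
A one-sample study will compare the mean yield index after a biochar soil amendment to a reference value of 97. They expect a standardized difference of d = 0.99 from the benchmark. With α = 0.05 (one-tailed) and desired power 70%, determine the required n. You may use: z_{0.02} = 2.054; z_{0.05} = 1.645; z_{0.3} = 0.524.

For a one-sample test: n = ((z_{α} + z_β) / d)².
z_{α} + z_β = 1.645 + 0.524 = 2.169.
n = (2.169 / 0.99)² = 2.191² = 4.80.
Round up.

n = 5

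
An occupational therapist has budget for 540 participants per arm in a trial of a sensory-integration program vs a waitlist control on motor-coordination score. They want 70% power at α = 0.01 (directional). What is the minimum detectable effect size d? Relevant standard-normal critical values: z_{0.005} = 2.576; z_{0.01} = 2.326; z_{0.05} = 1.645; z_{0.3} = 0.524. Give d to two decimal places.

For two independent groups of n = 540 each: d_min = (z_{α} + z_β)·√(2/n).
z-sum = 2.326 + 0.524 = 2.850.
d_min = 2.850 × √(2/540) = 2.850 × 0.0609 = 0.173.

d_min ≈ 0.17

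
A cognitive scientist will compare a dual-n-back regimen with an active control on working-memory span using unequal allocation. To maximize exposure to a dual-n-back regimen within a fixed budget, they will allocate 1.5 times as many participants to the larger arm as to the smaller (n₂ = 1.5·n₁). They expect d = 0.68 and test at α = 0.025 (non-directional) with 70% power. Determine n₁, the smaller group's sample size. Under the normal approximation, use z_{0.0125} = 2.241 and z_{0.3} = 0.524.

With allocation ratio k = n₂/n₁ = 1.5, Var(x̄₁−x̄₂) = σ²(1/n₁ + 1/(k·n₁)) = σ²·(k+1)/(k·n₁).
So n₁ = (1 + 1/k)·((z_{α/2} + z_β)/d)² = 1.667 × (2.765/0.68)².
n₁ = 1.667 × 16.53 = 27.6.
Round up: n₁ = 28, giving n₂ = 1.5 × 28 = 42.

n₁ = 28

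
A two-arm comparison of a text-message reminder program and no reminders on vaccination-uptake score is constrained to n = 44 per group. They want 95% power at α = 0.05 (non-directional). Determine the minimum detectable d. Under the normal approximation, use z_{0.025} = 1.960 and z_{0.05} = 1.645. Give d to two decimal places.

d_min ≈ 0.77

For two independent groups of n = 44 each: d_min = (z_{α/2} + z_β)·√(2/n).
z-sum = 1.960 + 1.645 = 3.605.
d_min = 3.605 × √(2/44) = 3.605 × 0.2132 = 0.769.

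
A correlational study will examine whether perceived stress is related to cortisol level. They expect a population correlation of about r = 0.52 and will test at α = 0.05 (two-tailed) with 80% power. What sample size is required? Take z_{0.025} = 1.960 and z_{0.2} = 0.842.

Fisher's z: C = ½·ln((1+r)/(1−r)) = ½·ln(3.1667) = 0.5763.
n = ((z_{α/2} + z_β)/C)² + 3.
(1.960 + 0.842) / 0.5763 = 2.802 / 0.5763 = 4.862.
n = 4.862² + 3 = 23.64 + 3 = 26.6.
Round up.

n = 27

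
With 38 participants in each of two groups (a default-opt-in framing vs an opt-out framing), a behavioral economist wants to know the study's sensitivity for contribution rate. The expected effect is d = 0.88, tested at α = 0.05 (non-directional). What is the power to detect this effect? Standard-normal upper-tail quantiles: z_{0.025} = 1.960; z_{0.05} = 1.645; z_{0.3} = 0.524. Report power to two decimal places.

power ≈ 0.97

For two equal groups, power = Φ(d·√(n/2) − z_{α/2}).
d·√(n/2) = 0.88 × √(38/2) = 0.88 × 4.359 = 3.836.
z_β = 3.836 − 1.960 = 1.876.
Power = Φ(1.876) = 0.970.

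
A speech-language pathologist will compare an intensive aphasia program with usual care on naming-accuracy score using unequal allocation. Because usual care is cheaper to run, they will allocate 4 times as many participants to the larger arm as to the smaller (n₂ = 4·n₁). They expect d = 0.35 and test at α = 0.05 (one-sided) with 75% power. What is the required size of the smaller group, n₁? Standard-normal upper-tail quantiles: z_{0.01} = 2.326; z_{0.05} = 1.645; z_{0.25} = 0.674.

n₁ = 55

With allocation ratio k = n₂/n₁ = 4, Var(x̄₁−x̄₂) = σ²(1/n₁ + 1/(k·n₁)) = σ²·(k+1)/(k·n₁).
So n₁ = (1 + 1/k)·((z_{α} + z_β)/d)² = 1.250 × (2.319/0.35)².
n₁ = 1.250 × 43.90 = 54.9.
Round up: n₁ = 55, giving n₂ = 4 × 55 = 220.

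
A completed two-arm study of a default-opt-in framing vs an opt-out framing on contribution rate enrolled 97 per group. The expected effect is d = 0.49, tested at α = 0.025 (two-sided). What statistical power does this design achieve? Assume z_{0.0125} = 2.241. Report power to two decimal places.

power ≈ 0.88

For two equal groups, power = Φ(d·√(n/2) − z_{α/2}).
d·√(n/2) = 0.49 × √(97/2) = 0.49 × 6.964 = 3.412.
z_β = 3.412 − 2.241 = 1.171.
Power = Φ(1.171) = 0.879.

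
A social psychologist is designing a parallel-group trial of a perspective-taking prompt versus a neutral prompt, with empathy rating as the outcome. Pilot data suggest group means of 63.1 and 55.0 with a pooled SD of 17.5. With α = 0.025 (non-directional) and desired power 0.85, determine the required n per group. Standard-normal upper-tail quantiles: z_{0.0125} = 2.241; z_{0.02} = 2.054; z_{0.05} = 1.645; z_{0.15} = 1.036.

Cohen's d = |M₁ − M₂| / SD_pooled = |63.1 − 55.0| / 17.5 = 8.1 / 17.5 = 0.463.
For two independent groups with equal n: n = 2·((z_{α/2} + z_β) / d)².
z_{α/2} + z_β = 2.241 + 1.036 = 3.277.
n = 2 × (3.277 / 0.463)² = 2 × 7.078² = 2 × 50.09 = 100.2.
Round up to the next whole participant.

n = 101 per group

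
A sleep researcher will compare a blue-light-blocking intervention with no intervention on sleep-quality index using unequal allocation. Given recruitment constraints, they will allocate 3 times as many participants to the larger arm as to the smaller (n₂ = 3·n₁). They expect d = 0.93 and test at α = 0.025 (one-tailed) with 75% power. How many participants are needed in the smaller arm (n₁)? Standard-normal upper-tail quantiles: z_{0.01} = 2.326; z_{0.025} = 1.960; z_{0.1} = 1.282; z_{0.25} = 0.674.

n₁ = 11

With allocation ratio k = n₂/n₁ = 3, Var(x̄₁−x̄₂) = σ²(1/n₁ + 1/(k·n₁)) = σ²·(k+1)/(k·n₁).
So n₁ = (1 + 1/k)·((z_{α} + z_β)/d)² = 1.333 × (2.634/0.93)².
n₁ = 1.333 × 8.02 = 10.7.
Round up: n₁ = 11, giving n₂ = 3 × 11 = 33.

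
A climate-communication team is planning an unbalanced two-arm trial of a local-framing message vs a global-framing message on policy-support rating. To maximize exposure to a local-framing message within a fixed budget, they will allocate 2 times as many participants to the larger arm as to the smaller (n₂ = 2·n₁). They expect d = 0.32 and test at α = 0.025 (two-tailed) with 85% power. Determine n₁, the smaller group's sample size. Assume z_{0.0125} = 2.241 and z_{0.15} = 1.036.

n₁ = 158

With allocation ratio k = n₂/n₁ = 2, Var(x̄₁−x̄₂) = σ²(1/n₁ + 1/(k·n₁)) = σ²·(k+1)/(k·n₁).
So n₁ = (1 + 1/k)·((z_{α/2} + z_β)/d)² = 1.500 × (3.277/0.32)².
n₁ = 1.500 × 104.87 = 157.3.
Round up: n₁ = 158, giving n₂ = 2 × 158 = 316.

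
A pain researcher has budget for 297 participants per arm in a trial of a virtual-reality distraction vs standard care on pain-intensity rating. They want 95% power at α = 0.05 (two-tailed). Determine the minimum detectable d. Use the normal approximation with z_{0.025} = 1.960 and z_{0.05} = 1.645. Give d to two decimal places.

d_min ≈ 0.30

For two independent groups of n = 297 each: d_min = (z_{α/2} + z_β)·√(2/n).
z-sum = 1.960 + 1.645 = 3.605.
d_min = 3.605 × √(2/297) = 3.605 × 0.0821 = 0.296.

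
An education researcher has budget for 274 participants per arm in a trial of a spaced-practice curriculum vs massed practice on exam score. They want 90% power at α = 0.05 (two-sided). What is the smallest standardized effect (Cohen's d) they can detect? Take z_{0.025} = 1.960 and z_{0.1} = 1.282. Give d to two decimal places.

d_min ≈ 0.28

For two independent groups of n = 274 each: d_min = (z_{α/2} + z_β)·√(2/n).
z-sum = 1.960 + 1.282 = 3.242.
d_min = 3.242 × √(2/274) = 3.242 × 0.0854 = 0.277.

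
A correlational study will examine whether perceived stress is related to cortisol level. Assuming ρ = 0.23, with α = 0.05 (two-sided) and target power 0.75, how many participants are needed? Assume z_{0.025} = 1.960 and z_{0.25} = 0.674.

n = 130

Fisher's z: C = ½·ln((1+r)/(1−r)) = ½·ln(1.5974) = 0.2342.
n = ((z_{α/2} + z_β)/C)² + 3.
(1.960 + 0.674) / 0.2342 = 2.634 / 0.2342 = 11.247.
n = 11.247² + 3 = 126.49 + 3 = 129.5.
Round up.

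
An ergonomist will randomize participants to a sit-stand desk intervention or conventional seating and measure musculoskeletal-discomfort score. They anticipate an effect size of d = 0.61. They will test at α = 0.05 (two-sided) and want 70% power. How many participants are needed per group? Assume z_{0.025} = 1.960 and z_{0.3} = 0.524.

For two independent groups with equal n: n = 2·((z_{α/2} + z_β) / d)².
z_{α/2} + z_β = 1.960 + 0.524 = 2.484.
n = 2 × (2.484 / 0.61)² = 2 × 4.072² = 2 × 16.58 = 33.2.
Round up to the next whole participant.

n = 34 per group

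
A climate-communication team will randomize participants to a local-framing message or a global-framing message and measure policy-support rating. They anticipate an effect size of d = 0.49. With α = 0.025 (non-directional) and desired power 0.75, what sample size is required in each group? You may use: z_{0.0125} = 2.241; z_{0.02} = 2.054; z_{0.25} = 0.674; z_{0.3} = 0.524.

n = 71 per group

For two independent groups with equal n: n = 2·((z_{α/2} + z_β) / d)².
z_{α/2} + z_β = 2.241 + 0.674 = 2.915.
n = 2 × (2.915 / 0.49)² = 2 × 5.949² = 2 × 35.39 = 70.8.
Round up to the next whole participant.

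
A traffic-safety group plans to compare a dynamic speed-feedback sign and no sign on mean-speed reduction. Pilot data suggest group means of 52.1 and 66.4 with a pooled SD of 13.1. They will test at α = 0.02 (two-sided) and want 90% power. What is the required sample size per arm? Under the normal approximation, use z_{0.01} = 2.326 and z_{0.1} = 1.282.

Cohen's d = |M₁ − M₂| / SD_pooled = |52.1 − 66.4| / 13.1 = 14.3 / 13.1 = 1.092.
For two independent groups with equal n: n = 2·((z_{α/2} + z_β) / d)².
z_{α/2} + z_β = 2.326 + 1.282 = 3.608.
n = 2 × (3.608 / 1.092)² = 2 × 3.304² = 2 × 10.92 = 21.8.
Round up to the next whole participant.

n = 22 per group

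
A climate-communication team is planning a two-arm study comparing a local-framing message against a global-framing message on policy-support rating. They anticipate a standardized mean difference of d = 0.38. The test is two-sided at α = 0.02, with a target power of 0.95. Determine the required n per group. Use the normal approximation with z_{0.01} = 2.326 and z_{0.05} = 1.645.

For two independent groups with equal n: n = 2·((z_{α/2} + z_β) / d)².
z_{α/2} + z_β = 2.326 + 1.645 = 3.971.
n = 2 × (3.971 / 0.38)² = 2 × 10.450² = 2 × 109.20 = 218.4.
Round up to the next whole participant.

n = 219 per group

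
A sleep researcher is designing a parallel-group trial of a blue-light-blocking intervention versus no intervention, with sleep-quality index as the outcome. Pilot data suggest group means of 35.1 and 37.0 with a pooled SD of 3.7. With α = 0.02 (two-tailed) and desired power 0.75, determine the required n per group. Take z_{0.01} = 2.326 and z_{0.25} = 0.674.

Cohen's d = |M₁ − M₂| / SD_pooled = |35.1 − 37.0| / 3.7 = 1.9 / 3.7 = 0.514.
For two independent groups with equal n: n = 2·((z_{α/2} + z_β) / d)².
z_{α/2} + z_β = 2.326 + 0.674 = 3.000.
n = 2 × (3.000 / 0.514)² = 2 × 5.837² = 2 × 34.07 = 68.1.
Round up to the next whole participant.

n = 69 per group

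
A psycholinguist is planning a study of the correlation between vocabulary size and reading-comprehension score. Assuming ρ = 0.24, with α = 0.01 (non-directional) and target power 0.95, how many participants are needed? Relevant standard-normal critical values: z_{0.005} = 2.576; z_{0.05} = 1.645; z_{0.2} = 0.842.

Fisher's z: C = ½·ln((1+r)/(1−r)) = ½·ln(1.6316) = 0.2448.
n = ((z_{α/2} + z_β)/C)² + 3.
(2.576 + 1.645) / 0.2448 = 4.221 / 0.2448 = 17.243.
n = 17.243² + 3 = 297.31 + 3 = 300.3.
Round up.

n = 301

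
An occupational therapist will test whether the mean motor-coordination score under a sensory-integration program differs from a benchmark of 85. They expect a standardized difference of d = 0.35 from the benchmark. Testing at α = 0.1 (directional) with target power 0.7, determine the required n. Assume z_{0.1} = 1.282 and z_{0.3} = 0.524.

n = 27

For a one-sample test: n = ((z_{α} + z_β) / d)².
z_{α} + z_β = 1.282 + 0.524 = 1.806.
n = (1.806 / 0.35)² = 5.160² = 26.63.
Round up.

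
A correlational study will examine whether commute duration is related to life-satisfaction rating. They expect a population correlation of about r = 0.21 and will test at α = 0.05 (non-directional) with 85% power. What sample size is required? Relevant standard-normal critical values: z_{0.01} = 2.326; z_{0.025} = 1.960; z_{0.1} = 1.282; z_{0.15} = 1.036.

Fisher's z: C = ½·ln((1+r)/(1−r)) = ½·ln(1.5316) = 0.2132.
n = ((z_{α/2} + z_β)/C)² + 3.
(1.960 + 1.036) / 0.2132 = 2.996 / 0.2132 = 14.053.
n = 14.053² + 3 = 197.47 + 3 = 200.5.
Round up.

n = 201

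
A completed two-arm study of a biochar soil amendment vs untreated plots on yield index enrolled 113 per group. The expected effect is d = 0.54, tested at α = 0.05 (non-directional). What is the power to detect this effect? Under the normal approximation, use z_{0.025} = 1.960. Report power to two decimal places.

power ≈ 0.98

For two equal groups, power = Φ(d·√(n/2) − z_{α/2}).
d·√(n/2) = 0.54 × √(113/2) = 0.54 × 7.517 = 4.059.
z_β = 4.059 − 1.960 = 2.099.
Power = Φ(2.099) = 0.982.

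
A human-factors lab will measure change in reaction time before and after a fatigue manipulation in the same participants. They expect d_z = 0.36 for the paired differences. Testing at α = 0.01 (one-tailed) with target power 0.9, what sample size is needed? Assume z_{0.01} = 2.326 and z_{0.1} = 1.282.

n = 101 pairs

For a paired (one-sample on differences) test: n = ((z_{α} + z_β) / d)².
z_{α} + z_β = 2.326 + 1.282 = 3.608.
n = (3.608 / 0.36)² = 10.022² = 100.44.
Round up.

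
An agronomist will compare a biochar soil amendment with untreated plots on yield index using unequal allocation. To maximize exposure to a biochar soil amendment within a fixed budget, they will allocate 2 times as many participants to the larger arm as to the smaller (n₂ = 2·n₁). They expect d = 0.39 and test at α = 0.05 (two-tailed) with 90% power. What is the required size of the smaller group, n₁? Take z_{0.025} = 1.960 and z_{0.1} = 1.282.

n₁ = 104

With allocation ratio k = n₂/n₁ = 2, Var(x̄₁−x̄₂) = σ²(1/n₁ + 1/(k·n₁)) = σ²·(k+1)/(k·n₁).
So n₁ = (1 + 1/k)·((z_{α/2} + z_β)/d)² = 1.500 × (3.242/0.39)².
n₁ = 1.500 × 69.10 = 103.7.
Round up: n₁ = 104, giving n₂ = 2 × 104 = 208.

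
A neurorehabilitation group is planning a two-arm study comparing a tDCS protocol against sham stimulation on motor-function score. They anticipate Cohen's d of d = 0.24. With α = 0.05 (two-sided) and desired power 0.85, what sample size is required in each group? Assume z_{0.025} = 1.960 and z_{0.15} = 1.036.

n = 312 per group

For two independent groups with equal n: n = 2·((z_{α/2} + z_β) / d)².
z_{α/2} + z_β = 1.960 + 1.036 = 2.996.
n = 2 × (2.996 / 0.24)² = 2 × 12.483² = 2 × 155.83 = 311.7.
Round up to the next whole participant.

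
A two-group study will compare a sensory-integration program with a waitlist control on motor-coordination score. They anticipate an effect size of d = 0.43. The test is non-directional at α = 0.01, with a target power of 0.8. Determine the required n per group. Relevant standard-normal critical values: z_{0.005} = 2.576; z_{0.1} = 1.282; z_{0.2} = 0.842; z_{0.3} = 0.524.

n = 127 per group

For two independent groups with equal n: n = 2·((z_{α/2} + z_β) / d)².
z_{α/2} + z_β = 2.576 + 0.842 = 3.418.
n = 2 × (3.418 / 0.43)² = 2 × 7.949² = 2 × 63.18 = 126.4.
Round up to the next whole participant.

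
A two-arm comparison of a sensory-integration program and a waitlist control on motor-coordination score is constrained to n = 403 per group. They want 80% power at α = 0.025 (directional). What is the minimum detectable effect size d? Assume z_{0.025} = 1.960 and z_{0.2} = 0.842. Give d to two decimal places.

For two independent groups of n = 403 each: d_min = (z_{α} + z_β)·√(2/n).
z-sum = 1.960 + 0.842 = 2.802.
d_min = 2.802 × √(2/403) = 2.802 × 0.0704 = 0.197.

d_min ≈ 0.20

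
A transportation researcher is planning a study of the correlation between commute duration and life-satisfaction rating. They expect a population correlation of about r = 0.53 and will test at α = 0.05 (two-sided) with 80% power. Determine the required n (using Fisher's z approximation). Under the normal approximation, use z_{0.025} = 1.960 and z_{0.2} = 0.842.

n = 26

Fisher's z: C = ½·ln((1+r)/(1−r)) = ½·ln(3.2553) = 0.5901.
n = ((z_{α/2} + z_β)/C)² + 3.
(1.960 + 0.842) / 0.5901 = 2.802 / 0.5901 = 4.748.
n = 4.748² + 3 = 22.55 + 3 = 25.5.
Round up.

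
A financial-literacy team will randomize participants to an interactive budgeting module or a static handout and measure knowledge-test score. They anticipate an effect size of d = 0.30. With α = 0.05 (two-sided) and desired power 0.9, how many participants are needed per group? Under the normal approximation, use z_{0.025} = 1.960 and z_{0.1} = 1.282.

For two independent groups with equal n: n = 2·((z_{α/2} + z_β) / d)².
z_{α/2} + z_β = 1.960 + 1.282 = 3.242.
n = 2 × (3.242 / 0.30)² = 2 × 10.807² = 2 × 116.78 = 233.6.
Round up to the next whole participant.

n = 234 per group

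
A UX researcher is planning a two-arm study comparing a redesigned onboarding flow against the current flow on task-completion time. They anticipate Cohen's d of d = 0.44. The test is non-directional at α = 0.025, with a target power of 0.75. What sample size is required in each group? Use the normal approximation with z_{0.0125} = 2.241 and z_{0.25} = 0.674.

n = 88 per group

For two independent groups with equal n: n = 2·((z_{α/2} + z_β) / d)².
z_{α/2} + z_β = 2.241 + 0.674 = 2.915.
n = 2 × (2.915 / 0.44)² = 2 × 6.625² = 2 × 43.89 = 87.8.
Round up to the next whole participant.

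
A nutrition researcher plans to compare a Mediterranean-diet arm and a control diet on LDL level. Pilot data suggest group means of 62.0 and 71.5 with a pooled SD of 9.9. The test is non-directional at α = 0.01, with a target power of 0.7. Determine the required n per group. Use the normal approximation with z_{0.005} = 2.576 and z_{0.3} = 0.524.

n = 21 per group

Cohen's d = |M₁ − M₂| / SD_pooled = |62.0 − 71.5| / 9.9 = 9.5 / 9.9 = 0.960.
For two independent groups with equal n: n = 2·((z_{α/2} + z_β) / d)².
z_{α/2} + z_β = 2.576 + 0.524 = 3.100.
n = 2 × (3.100 / 0.960)² = 2 × 3.229² = 2 × 10.43 = 20.9.
Round up to the next whole participant.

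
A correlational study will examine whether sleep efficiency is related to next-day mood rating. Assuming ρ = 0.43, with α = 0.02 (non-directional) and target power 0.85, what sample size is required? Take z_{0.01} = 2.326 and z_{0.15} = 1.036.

Fisher's z: C = ½·ln((1+r)/(1−r)) = ½·ln(2.5088) = 0.4599.
n = ((z_{α/2} + z_β)/C)² + 3.
(2.326 + 1.036) / 0.4599 = 3.362 / 0.4599 = 7.310.
n = 7.310² + 3 = 53.44 + 3 = 56.4.
Round up.

n = 57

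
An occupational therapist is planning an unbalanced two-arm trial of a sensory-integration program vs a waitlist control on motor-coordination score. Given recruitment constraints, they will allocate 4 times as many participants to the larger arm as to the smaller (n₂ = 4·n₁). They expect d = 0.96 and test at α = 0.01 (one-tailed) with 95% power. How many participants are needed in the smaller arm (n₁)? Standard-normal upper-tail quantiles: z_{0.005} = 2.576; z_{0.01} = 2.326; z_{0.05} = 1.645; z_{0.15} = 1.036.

n₁ = 22

With allocation ratio k = n₂/n₁ = 4, Var(x̄₁−x̄₂) = σ²(1/n₁ + 1/(k·n₁)) = σ²·(k+1)/(k·n₁).
So n₁ = (1 + 1/k)·((z_{α} + z_β)/d)² = 1.250 × (3.971/0.96)².
n₁ = 1.250 × 17.11 = 21.4.
Round up: n₁ = 22, giving n₂ = 4 × 22 = 88.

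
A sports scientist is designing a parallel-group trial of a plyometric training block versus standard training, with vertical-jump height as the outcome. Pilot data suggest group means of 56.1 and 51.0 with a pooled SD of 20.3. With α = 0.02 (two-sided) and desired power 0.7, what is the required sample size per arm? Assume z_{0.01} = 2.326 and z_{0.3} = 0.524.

n = 258 per group

Cohen's d = |M₁ − M₂| / SD_pooled = |56.1 − 51.0| / 20.3 = 5.1 / 20.3 = 0.251.
For two independent groups with equal n: n = 2·((z_{α/2} + z_β) / d)².
z_{α/2} + z_β = 2.326 + 0.524 = 2.850.
n = 2 × (2.850 / 0.251)² = 2 × 11.355² = 2 × 128.93 = 257.9.
Round up to the next whole participant.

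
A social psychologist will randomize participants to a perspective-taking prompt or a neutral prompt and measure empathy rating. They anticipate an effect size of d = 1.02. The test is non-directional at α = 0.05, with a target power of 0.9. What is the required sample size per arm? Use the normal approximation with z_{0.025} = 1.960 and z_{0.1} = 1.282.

For two independent groups with equal n: n = 2·((z_{α/2} + z_β) / d)².
z_{α/2} + z_β = 1.960 + 1.282 = 3.242.
n = 2 × (3.242 / 1.02)² = 2 × 3.178² = 2 × 10.10 = 20.2.
Round up to the next whole participant.

n = 21 per group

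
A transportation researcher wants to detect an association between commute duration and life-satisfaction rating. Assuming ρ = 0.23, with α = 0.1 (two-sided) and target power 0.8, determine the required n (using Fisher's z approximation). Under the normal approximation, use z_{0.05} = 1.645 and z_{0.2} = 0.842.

Fisher's z: C = ½·ln((1+r)/(1−r)) = ½·ln(1.5974) = 0.2342.
n = ((z_{α/2} + z_β)/C)² + 3.
(1.645 + 0.842) / 0.2342 = 2.487 / 0.2342 = 10.619.
n = 10.619² + 3 = 112.77 + 3 = 115.8.
Round up.

n = 116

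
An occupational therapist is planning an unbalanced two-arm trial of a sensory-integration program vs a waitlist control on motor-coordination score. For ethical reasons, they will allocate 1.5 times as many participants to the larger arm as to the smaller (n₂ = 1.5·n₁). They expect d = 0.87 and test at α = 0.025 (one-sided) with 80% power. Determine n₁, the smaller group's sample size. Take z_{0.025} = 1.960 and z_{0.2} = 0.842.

With allocation ratio k = n₂/n₁ = 1.5, Var(x̄₁−x̄₂) = σ²(1/n₁ + 1/(k·n₁)) = σ²·(k+1)/(k·n₁).
So n₁ = (1 + 1/k)·((z_{α} + z_β)/d)² = 1.667 × (2.802/0.87)².
n₁ = 1.667 × 10.37 = 17.3.
Round up: n₁ = 18, giving n₂ = 1.5 × 18 = 27.

n₁ = 18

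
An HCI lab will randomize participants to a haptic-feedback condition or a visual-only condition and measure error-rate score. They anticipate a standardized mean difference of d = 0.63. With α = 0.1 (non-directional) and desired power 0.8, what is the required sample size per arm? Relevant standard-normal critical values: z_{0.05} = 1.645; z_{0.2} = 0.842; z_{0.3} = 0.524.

For two independent groups with equal n: n = 2·((z_{α/2} + z_β) / d)².
z_{α/2} + z_β = 1.645 + 0.842 = 2.487.
n = 2 × (2.487 / 0.63)² = 2 × 3.948² = 2 × 15.58 = 31.2.
Round up to the next whole participant.

n = 32 per group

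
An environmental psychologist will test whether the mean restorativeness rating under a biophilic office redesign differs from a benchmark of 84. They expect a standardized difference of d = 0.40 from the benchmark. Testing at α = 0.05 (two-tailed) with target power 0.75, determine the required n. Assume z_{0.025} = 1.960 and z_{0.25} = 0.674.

n = 44

For a one-sample test: n = ((z_{α/2} + z_β) / d)².
z_{α/2} + z_β = 1.960 + 0.674 = 2.634.
n = (2.634 / 0.40)² = 6.585² = 43.36.
Round up.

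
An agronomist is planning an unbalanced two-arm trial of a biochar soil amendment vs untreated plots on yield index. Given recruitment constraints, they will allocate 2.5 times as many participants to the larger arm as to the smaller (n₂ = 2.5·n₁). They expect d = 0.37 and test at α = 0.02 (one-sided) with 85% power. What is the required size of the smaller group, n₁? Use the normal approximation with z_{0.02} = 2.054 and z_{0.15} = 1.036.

With allocation ratio k = n₂/n₁ = 2.5, Var(x̄₁−x̄₂) = σ²(1/n₁ + 1/(k·n₁)) = σ²·(k+1)/(k·n₁).
So n₁ = (1 + 1/k)·((z_{α} + z_β)/d)² = 1.400 × (3.090/0.37)².
n₁ = 1.400 × 69.75 = 97.6.
Round up: n₁ = 98, giving n₂ = 2.5 × 98 = 245.

n₁ = 98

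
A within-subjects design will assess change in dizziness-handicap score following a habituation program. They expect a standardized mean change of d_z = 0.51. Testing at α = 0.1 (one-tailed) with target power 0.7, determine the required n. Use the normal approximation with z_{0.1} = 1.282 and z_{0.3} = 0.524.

For a paired (one-sample on differences) test: n = ((z_{α} + z_β) / d)².
z_{α} + z_β = 1.282 + 0.524 = 1.806.
n = (1.806 / 0.51)² = 3.541² = 12.54.
Round up.

n = 13 pairs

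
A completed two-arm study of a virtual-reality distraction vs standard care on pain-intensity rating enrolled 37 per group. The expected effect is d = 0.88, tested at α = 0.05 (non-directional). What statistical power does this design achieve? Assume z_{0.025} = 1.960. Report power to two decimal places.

For two equal groups, power = Φ(d·√(n/2) − z_{α/2}).
d·√(n/2) = 0.88 × √(37/2) = 0.88 × 4.301 = 3.785.
z_β = 3.785 − 1.960 = 1.825.
Power = Φ(1.825) = 0.966.

power ≈ 0.97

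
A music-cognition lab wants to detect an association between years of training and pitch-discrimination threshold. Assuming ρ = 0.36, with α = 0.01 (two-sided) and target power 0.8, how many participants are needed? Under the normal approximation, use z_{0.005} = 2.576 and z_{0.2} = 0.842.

Fisher's z: C = ½·ln((1+r)/(1−r)) = ½·ln(2.1250) = 0.3769.
n = ((z_{α/2} + z_β)/C)² + 3.
(2.576 + 0.842) / 0.3769 = 3.418 / 0.3769 = 9.069.
n = 9.069² + 3 = 82.24 + 3 = 85.2.
Round up.

n = 86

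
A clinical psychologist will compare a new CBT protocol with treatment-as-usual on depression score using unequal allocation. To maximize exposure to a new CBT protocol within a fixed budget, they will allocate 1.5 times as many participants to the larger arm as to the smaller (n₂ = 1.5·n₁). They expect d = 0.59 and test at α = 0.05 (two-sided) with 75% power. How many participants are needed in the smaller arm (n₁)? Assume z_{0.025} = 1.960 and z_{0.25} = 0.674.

With allocation ratio k = n₂/n₁ = 1.5, Var(x̄₁−x̄₂) = σ²(1/n₁ + 1/(k·n₁)) = σ²·(k+1)/(k·n₁).
So n₁ = (1 + 1/k)·((z_{α/2} + z_β)/d)² = 1.667 × (2.634/0.59)².
n₁ = 1.667 × 19.93 = 33.2.
Round up: n₁ = 34, giving n₂ = 1.5 × 34 = 51.

n₁ = 34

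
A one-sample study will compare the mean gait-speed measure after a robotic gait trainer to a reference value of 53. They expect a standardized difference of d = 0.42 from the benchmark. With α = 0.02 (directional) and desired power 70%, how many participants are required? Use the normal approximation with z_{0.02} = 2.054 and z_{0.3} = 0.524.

For a one-sample test: n = ((z_{α} + z_β) / d)².
z_{α} + z_β = 2.054 + 0.524 = 2.578.
n = (2.578 / 0.42)² = 6.138² = 37.68.
Round up.

n = 38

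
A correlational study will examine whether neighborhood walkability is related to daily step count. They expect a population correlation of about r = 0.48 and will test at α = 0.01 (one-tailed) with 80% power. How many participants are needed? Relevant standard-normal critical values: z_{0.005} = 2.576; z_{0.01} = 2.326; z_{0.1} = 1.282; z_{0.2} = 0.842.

n = 40

Fisher's z: C = ½·ln((1+r)/(1−r)) = ½·ln(2.8462) = 0.5230.
n = ((z_{α} + z_β)/C)² + 3.
(2.326 + 0.842) / 0.5230 = 3.168 / 0.5230 = 6.057.
n = 6.057² + 3 = 36.69 + 3 = 39.7.
Round up.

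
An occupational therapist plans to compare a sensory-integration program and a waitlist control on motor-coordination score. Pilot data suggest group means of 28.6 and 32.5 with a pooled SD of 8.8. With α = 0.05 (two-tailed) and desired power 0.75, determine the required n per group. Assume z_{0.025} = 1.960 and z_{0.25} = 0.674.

n = 71 per group

Cohen's d = |M₁ − M₂| / SD_pooled = |28.6 − 32.5| / 8.8 = 3.9 / 8.8 = 0.443.
For two independent groups with equal n: n = 2·((z_{α/2} + z_β) / d)².
z_{α/2} + z_β = 1.960 + 0.674 = 2.634.
n = 2 × (2.634 / 0.443)² = 2 × 5.946² = 2 × 35.35 = 70.7.
Round up to the next whole participant.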